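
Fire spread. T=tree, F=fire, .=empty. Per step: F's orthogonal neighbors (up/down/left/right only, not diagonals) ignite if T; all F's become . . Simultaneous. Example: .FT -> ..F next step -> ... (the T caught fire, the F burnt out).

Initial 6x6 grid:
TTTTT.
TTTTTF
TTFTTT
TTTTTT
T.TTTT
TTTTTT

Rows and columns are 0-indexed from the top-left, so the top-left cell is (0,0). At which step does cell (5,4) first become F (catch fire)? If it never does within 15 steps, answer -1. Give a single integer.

Step 1: cell (5,4)='T' (+6 fires, +2 burnt)
Step 2: cell (5,4)='T' (+10 fires, +6 burnt)
Step 3: cell (5,4)='T' (+8 fires, +10 burnt)
Step 4: cell (5,4)='T' (+6 fires, +8 burnt)
Step 5: cell (5,4)='F' (+2 fires, +6 burnt)
  -> target ignites at step 5
Step 6: cell (5,4)='.' (+0 fires, +2 burnt)
  fire out at step 6

5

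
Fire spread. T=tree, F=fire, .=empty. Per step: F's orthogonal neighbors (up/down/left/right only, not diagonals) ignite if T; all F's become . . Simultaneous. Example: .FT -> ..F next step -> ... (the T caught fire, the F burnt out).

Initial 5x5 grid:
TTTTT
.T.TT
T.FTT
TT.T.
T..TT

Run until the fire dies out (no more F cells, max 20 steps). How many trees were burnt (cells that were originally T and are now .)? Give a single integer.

Answer: 13

Derivation:
Step 1: +1 fires, +1 burnt (F count now 1)
Step 2: +3 fires, +1 burnt (F count now 3)
Step 3: +3 fires, +3 burnt (F count now 3)
Step 4: +3 fires, +3 burnt (F count now 3)
Step 5: +1 fires, +3 burnt (F count now 1)
Step 6: +2 fires, +1 burnt (F count now 2)
Step 7: +0 fires, +2 burnt (F count now 0)
Fire out after step 7
Initially T: 17, now '.': 21
Total burnt (originally-T cells now '.'): 13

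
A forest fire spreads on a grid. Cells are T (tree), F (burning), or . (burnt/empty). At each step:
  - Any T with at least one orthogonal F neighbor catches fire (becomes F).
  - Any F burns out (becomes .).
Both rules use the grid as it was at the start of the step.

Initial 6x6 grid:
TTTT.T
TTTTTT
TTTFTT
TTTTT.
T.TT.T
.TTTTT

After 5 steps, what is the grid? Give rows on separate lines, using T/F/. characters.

Step 1: 4 trees catch fire, 1 burn out
  TTTT.T
  TTTFTT
  TTF.FT
  TTTFT.
  T.TT.T
  .TTTTT
Step 2: 8 trees catch fire, 4 burn out
  TTTF.T
  TTF.FT
  TF...F
  TTF.F.
  T.TF.T
  .TTTTT
Step 3: 7 trees catch fire, 8 burn out
  TTF..T
  TF...F
  F.....
  TF....
  T.F..T
  .TTFTT
Step 4: 6 trees catch fire, 7 burn out
  TF...F
  F.....
  ......
  F.....
  T....T
  .TF.FT
Step 5: 4 trees catch fire, 6 burn out
  F.....
  ......
  ......
  ......
  F....T
  .F...F

F.....
......
......
......
F....T
.F...F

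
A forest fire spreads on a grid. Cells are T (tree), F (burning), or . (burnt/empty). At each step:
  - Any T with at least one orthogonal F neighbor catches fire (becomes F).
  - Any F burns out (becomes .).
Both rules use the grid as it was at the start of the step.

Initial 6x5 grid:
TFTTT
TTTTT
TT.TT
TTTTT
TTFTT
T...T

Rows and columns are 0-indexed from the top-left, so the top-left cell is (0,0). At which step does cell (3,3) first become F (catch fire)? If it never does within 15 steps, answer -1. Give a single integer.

Step 1: cell (3,3)='T' (+6 fires, +2 burnt)
Step 2: cell (3,3)='F' (+8 fires, +6 burnt)
  -> target ignites at step 2
Step 3: cell (3,3)='.' (+8 fires, +8 burnt)
Step 4: cell (3,3)='.' (+2 fires, +8 burnt)
Step 5: cell (3,3)='.' (+0 fires, +2 burnt)
  fire out at step 5

2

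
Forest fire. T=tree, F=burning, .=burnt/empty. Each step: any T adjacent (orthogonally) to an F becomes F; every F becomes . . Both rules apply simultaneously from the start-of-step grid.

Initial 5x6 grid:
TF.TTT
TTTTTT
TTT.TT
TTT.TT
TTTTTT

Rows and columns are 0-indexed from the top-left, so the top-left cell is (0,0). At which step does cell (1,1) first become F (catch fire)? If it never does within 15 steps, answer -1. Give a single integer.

Step 1: cell (1,1)='F' (+2 fires, +1 burnt)
  -> target ignites at step 1
Step 2: cell (1,1)='.' (+3 fires, +2 burnt)
Step 3: cell (1,1)='.' (+4 fires, +3 burnt)
Step 4: cell (1,1)='.' (+5 fires, +4 burnt)
Step 5: cell (1,1)='.' (+5 fires, +5 burnt)
Step 6: cell (1,1)='.' (+4 fires, +5 burnt)
Step 7: cell (1,1)='.' (+2 fires, +4 burnt)
Step 8: cell (1,1)='.' (+1 fires, +2 burnt)
Step 9: cell (1,1)='.' (+0 fires, +1 burnt)
  fire out at step 9

1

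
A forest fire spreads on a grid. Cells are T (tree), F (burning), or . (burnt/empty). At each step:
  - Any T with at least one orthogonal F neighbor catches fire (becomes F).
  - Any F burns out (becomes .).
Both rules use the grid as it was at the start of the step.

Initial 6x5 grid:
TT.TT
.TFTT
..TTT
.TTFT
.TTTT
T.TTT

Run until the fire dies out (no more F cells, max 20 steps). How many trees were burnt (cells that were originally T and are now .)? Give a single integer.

Step 1: +7 fires, +2 burnt (F count now 7)
Step 2: +8 fires, +7 burnt (F count now 8)
Step 3: +5 fires, +8 burnt (F count now 5)
Step 4: +0 fires, +5 burnt (F count now 0)
Fire out after step 4
Initially T: 21, now '.': 29
Total burnt (originally-T cells now '.'): 20

Answer: 20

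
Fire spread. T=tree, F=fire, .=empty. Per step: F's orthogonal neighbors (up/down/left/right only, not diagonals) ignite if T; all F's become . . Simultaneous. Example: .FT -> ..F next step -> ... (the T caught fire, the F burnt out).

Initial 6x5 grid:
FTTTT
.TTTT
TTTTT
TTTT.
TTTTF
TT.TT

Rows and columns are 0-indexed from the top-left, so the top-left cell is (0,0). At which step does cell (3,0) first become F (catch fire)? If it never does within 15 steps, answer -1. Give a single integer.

Step 1: cell (3,0)='T' (+3 fires, +2 burnt)
Step 2: cell (3,0)='T' (+5 fires, +3 burnt)
Step 3: cell (3,0)='T' (+6 fires, +5 burnt)
Step 4: cell (3,0)='T' (+8 fires, +6 burnt)
Step 5: cell (3,0)='F' (+3 fires, +8 burnt)
  -> target ignites at step 5
Step 6: cell (3,0)='.' (+0 fires, +3 burnt)
  fire out at step 6

5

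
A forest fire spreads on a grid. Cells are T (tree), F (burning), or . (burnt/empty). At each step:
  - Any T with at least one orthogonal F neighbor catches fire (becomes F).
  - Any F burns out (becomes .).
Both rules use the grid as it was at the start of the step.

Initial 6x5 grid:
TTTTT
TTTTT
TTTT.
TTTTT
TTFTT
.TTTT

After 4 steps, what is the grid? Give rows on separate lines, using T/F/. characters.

Step 1: 4 trees catch fire, 1 burn out
  TTTTT
  TTTTT
  TTTT.
  TTFTT
  TF.FT
  .TFTT
Step 2: 7 trees catch fire, 4 burn out
  TTTTT
  TTTTT
  TTFT.
  TF.FT
  F...F
  .F.FT
Step 3: 6 trees catch fire, 7 burn out
  TTTTT
  TTFTT
  TF.F.
  F...F
  .....
  ....F
Step 4: 4 trees catch fire, 6 burn out
  TTFTT
  TF.FT
  F....
  .....
  .....
  .....

TTFTT
TF.FT
F....
.....
.....
.....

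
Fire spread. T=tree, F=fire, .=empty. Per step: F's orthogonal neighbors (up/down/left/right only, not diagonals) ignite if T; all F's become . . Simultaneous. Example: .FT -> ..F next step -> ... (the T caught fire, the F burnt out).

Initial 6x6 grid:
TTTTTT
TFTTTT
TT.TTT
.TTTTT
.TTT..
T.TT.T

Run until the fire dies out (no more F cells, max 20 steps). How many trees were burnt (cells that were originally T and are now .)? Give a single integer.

Answer: 26

Derivation:
Step 1: +4 fires, +1 burnt (F count now 4)
Step 2: +5 fires, +4 burnt (F count now 5)
Step 3: +5 fires, +5 burnt (F count now 5)
Step 4: +5 fires, +5 burnt (F count now 5)
Step 5: +5 fires, +5 burnt (F count now 5)
Step 6: +2 fires, +5 burnt (F count now 2)
Step 7: +0 fires, +2 burnt (F count now 0)
Fire out after step 7
Initially T: 28, now '.': 34
Total burnt (originally-T cells now '.'): 26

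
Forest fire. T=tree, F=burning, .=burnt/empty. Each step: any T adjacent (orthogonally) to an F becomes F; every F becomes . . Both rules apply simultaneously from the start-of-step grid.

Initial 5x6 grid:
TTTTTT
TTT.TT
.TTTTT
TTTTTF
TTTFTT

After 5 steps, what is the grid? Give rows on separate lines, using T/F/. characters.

Step 1: 6 trees catch fire, 2 burn out
  TTTTTT
  TTT.TT
  .TTTTF
  TTTFF.
  TTF.FF
Step 2: 5 trees catch fire, 6 burn out
  TTTTTT
  TTT.TF
  .TTFF.
  TTF...
  TF....
Step 3: 5 trees catch fire, 5 burn out
  TTTTTF
  TTT.F.
  .TF...
  TF....
  F.....
Step 4: 4 trees catch fire, 5 burn out
  TTTTF.
  TTF...
  .F....
  F.....
  ......
Step 5: 3 trees catch fire, 4 burn out
  TTFF..
  TF....
  ......
  ......
  ......

TTFF..
TF....
......
......
......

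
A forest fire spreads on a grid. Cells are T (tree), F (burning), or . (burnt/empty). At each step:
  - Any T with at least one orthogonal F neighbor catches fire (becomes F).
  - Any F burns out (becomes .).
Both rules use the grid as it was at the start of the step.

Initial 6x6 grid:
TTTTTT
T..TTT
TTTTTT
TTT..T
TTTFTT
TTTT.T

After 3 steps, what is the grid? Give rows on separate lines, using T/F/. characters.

Step 1: 3 trees catch fire, 1 burn out
  TTTTTT
  T..TTT
  TTTTTT
  TTT..T
  TTF.FT
  TTTF.T
Step 2: 4 trees catch fire, 3 burn out
  TTTTTT
  T..TTT
  TTTTTT
  TTF..T
  TF...F
  TTF..T
Step 3: 6 trees catch fire, 4 burn out
  TTTTTT
  T..TTT
  TTFTTT
  TF...F
  F.....
  TF...F

TTTTTT
T..TTT
TTFTTT
TF...F
F.....
TF...F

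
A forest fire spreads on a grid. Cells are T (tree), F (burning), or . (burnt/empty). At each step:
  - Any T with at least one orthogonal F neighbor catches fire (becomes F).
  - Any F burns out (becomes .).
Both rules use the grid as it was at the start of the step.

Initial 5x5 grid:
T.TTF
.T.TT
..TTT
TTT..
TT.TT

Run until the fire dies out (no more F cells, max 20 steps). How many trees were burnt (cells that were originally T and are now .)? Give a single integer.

Answer: 12

Derivation:
Step 1: +2 fires, +1 burnt (F count now 2)
Step 2: +3 fires, +2 burnt (F count now 3)
Step 3: +1 fires, +3 burnt (F count now 1)
Step 4: +1 fires, +1 burnt (F count now 1)
Step 5: +1 fires, +1 burnt (F count now 1)
Step 6: +1 fires, +1 burnt (F count now 1)
Step 7: +2 fires, +1 burnt (F count now 2)
Step 8: +1 fires, +2 burnt (F count now 1)
Step 9: +0 fires, +1 burnt (F count now 0)
Fire out after step 9
Initially T: 16, now '.': 21
Total burnt (originally-T cells now '.'): 12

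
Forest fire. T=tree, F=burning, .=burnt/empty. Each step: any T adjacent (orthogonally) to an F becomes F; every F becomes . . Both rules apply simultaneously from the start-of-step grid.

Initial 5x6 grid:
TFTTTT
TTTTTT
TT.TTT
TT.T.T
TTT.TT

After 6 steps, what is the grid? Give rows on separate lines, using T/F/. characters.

Step 1: 3 trees catch fire, 1 burn out
  F.FTTT
  TFTTTT
  TT.TTT
  TT.T.T
  TTT.TT
Step 2: 4 trees catch fire, 3 burn out
  ...FTT
  F.FTTT
  TF.TTT
  TT.T.T
  TTT.TT
Step 3: 4 trees catch fire, 4 burn out
  ....FT
  ...FTT
  F..TTT
  TF.T.T
  TTT.TT
Step 4: 5 trees catch fire, 4 burn out
  .....F
  ....FT
  ...FTT
  F..T.T
  TFT.TT
Step 5: 5 trees catch fire, 5 burn out
  ......
  .....F
  ....FT
  ...F.T
  F.F.TT
Step 6: 1 trees catch fire, 5 burn out
  ......
  ......
  .....F
  .....T
  ....TT

......
......
.....F
.....T
....TT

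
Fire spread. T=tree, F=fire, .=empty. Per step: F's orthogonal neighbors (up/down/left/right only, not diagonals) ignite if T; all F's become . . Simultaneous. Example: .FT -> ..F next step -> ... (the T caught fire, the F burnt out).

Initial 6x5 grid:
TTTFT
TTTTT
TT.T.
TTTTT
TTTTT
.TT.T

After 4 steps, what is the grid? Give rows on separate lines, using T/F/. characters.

Step 1: 3 trees catch fire, 1 burn out
  TTF.F
  TTTFT
  TT.T.
  TTTTT
  TTTTT
  .TT.T
Step 2: 4 trees catch fire, 3 burn out
  TF...
  TTF.F
  TT.F.
  TTTTT
  TTTTT
  .TT.T
Step 3: 3 trees catch fire, 4 burn out
  F....
  TF...
  TT...
  TTTFT
  TTTTT
  .TT.T
Step 4: 5 trees catch fire, 3 burn out
  .....
  F....
  TF...
  TTF.F
  TTTFT
  .TT.T

.....
F....
TF...
TTF.F
TTTFT
.TT.T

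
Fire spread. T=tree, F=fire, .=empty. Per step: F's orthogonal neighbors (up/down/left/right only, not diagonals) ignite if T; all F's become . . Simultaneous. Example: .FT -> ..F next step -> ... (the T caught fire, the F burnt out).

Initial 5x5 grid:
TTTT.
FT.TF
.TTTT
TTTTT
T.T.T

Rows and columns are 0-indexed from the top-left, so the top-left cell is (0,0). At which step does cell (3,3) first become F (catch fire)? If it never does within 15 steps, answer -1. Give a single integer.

Step 1: cell (3,3)='T' (+4 fires, +2 burnt)
Step 2: cell (3,3)='T' (+5 fires, +4 burnt)
Step 3: cell (3,3)='F' (+5 fires, +5 burnt)
  -> target ignites at step 3
Step 4: cell (3,3)='.' (+2 fires, +5 burnt)
Step 5: cell (3,3)='.' (+2 fires, +2 burnt)
Step 6: cell (3,3)='.' (+0 fires, +2 burnt)
  fire out at step 6

3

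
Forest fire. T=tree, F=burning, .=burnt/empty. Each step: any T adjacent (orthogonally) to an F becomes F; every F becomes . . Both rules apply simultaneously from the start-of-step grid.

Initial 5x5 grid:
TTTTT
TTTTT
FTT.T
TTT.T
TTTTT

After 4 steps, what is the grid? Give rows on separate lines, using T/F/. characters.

Step 1: 3 trees catch fire, 1 burn out
  TTTTT
  FTTTT
  .FT.T
  FTT.T
  TTTTT
Step 2: 5 trees catch fire, 3 burn out
  FTTTT
  .FTTT
  ..F.T
  .FT.T
  FTTTT
Step 3: 4 trees catch fire, 5 burn out
  .FTTT
  ..FTT
  ....T
  ..F.T
  .FTTT
Step 4: 3 trees catch fire, 4 burn out
  ..FTT
  ...FT
  ....T
  ....T
  ..FTT

..FTT
...FT
....T
....T
..FTT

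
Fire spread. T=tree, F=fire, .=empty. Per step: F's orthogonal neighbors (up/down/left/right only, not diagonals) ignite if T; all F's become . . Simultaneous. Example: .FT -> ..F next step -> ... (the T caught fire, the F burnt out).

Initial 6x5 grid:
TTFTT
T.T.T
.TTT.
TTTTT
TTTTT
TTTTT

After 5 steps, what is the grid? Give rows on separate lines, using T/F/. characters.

Step 1: 3 trees catch fire, 1 burn out
  TF.FT
  T.F.T
  .TTT.
  TTTTT
  TTTTT
  TTTTT
Step 2: 3 trees catch fire, 3 burn out
  F...F
  T...T
  .TFT.
  TTTTT
  TTTTT
  TTTTT
Step 3: 5 trees catch fire, 3 burn out
  .....
  F...F
  .F.F.
  TTFTT
  TTTTT
  TTTTT
Step 4: 3 trees catch fire, 5 burn out
  .....
  .....
  .....
  TF.FT
  TTFTT
  TTTTT
Step 5: 5 trees catch fire, 3 burn out
  .....
  .....
  .....
  F...F
  TF.FT
  TTFTT

.....
.....
.....
F...F
TF.FT
TTFTT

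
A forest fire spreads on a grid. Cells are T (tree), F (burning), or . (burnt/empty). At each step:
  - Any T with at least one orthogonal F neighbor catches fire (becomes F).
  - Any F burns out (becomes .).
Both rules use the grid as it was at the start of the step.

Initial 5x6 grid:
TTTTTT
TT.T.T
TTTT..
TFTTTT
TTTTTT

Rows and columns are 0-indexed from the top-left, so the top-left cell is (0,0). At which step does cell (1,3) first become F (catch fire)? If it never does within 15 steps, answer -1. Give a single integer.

Step 1: cell (1,3)='T' (+4 fires, +1 burnt)
Step 2: cell (1,3)='T' (+6 fires, +4 burnt)
Step 3: cell (1,3)='T' (+5 fires, +6 burnt)
Step 4: cell (1,3)='F' (+5 fires, +5 burnt)
  -> target ignites at step 4
Step 5: cell (1,3)='.' (+2 fires, +5 burnt)
Step 6: cell (1,3)='.' (+1 fires, +2 burnt)
Step 7: cell (1,3)='.' (+1 fires, +1 burnt)
Step 8: cell (1,3)='.' (+1 fires, +1 burnt)
Step 9: cell (1,3)='.' (+0 fires, +1 burnt)
  fire out at step 9

4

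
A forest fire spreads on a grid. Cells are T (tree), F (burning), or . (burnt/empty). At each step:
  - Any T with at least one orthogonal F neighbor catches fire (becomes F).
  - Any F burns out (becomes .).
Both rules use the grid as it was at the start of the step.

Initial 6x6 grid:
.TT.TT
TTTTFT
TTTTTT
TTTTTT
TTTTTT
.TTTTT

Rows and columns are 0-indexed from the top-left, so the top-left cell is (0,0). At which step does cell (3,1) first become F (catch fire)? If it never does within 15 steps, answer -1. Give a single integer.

Step 1: cell (3,1)='T' (+4 fires, +1 burnt)
Step 2: cell (3,1)='T' (+5 fires, +4 burnt)
Step 3: cell (3,1)='T' (+6 fires, +5 burnt)
Step 4: cell (3,1)='T' (+7 fires, +6 burnt)
Step 5: cell (3,1)='F' (+5 fires, +7 burnt)
  -> target ignites at step 5
Step 6: cell (3,1)='.' (+3 fires, +5 burnt)
Step 7: cell (3,1)='.' (+2 fires, +3 burnt)
Step 8: cell (3,1)='.' (+0 fires, +2 burnt)
  fire out at step 8

5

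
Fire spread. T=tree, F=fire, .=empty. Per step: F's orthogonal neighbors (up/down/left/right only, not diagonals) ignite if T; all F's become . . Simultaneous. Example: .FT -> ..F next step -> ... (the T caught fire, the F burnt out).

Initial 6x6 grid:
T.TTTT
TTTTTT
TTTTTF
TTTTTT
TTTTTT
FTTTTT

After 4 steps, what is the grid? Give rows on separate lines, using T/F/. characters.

Step 1: 5 trees catch fire, 2 burn out
  T.TTTT
  TTTTTF
  TTTTF.
  TTTTTF
  FTTTTT
  .FTTTT
Step 2: 8 trees catch fire, 5 burn out
  T.TTTF
  TTTTF.
  TTTF..
  FTTTF.
  .FTTTF
  ..FTTT
Step 3: 10 trees catch fire, 8 burn out
  T.TTF.
  TTTF..
  FTF...
  .FTF..
  ..FTF.
  ...FTF
Step 4: 7 trees catch fire, 10 burn out
  T.TF..
  FTF...
  .F....
  ..F...
  ...F..
  ....F.

T.TF..
FTF...
.F....
..F...
...F..
....F.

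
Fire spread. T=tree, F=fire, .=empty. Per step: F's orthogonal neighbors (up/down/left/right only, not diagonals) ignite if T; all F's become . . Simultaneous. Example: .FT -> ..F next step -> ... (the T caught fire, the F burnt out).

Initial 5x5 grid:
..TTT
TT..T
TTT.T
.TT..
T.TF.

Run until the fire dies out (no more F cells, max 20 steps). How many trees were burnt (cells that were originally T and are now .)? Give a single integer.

Answer: 8

Derivation:
Step 1: +1 fires, +1 burnt (F count now 1)
Step 2: +1 fires, +1 burnt (F count now 1)
Step 3: +2 fires, +1 burnt (F count now 2)
Step 4: +1 fires, +2 burnt (F count now 1)
Step 5: +2 fires, +1 burnt (F count now 2)
Step 6: +1 fires, +2 burnt (F count now 1)
Step 7: +0 fires, +1 burnt (F count now 0)
Fire out after step 7
Initially T: 14, now '.': 19
Total burnt (originally-T cells now '.'): 8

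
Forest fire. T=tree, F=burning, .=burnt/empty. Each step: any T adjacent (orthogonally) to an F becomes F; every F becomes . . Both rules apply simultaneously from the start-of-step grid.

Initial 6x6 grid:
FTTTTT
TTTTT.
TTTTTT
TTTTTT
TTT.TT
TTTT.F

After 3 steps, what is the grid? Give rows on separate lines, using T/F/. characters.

Step 1: 3 trees catch fire, 2 burn out
  .FTTTT
  FTTTT.
  TTTTTT
  TTTTTT
  TTT.TF
  TTTT..
Step 2: 5 trees catch fire, 3 burn out
  ..FTTT
  .FTTT.
  FTTTTT
  TTTTTF
  TTT.F.
  TTTT..
Step 3: 6 trees catch fire, 5 burn out
  ...FTT
  ..FTT.
  .FTTTF
  FTTTF.
  TTT...
  TTTT..

...FTT
..FTT.
.FTTTF
FTTTF.
TTT...
TTTT..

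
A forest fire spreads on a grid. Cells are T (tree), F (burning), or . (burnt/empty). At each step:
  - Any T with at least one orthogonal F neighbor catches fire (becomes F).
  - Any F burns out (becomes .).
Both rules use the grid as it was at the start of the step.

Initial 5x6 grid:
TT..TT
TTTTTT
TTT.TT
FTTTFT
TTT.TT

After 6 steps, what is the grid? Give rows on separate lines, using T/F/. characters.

Step 1: 7 trees catch fire, 2 burn out
  TT..TT
  TTTTTT
  FTT.FT
  .FTF.F
  FTT.FT
Step 2: 7 trees catch fire, 7 burn out
  TT..TT
  FTTTFT
  .FT..F
  ..F...
  .FT..F
Step 3: 7 trees catch fire, 7 burn out
  FT..FT
  .FTF.F
  ..F...
  ......
  ..F...
Step 4: 3 trees catch fire, 7 burn out
  .F...F
  ..F...
  ......
  ......
  ......
Step 5: 0 trees catch fire, 3 burn out
  ......
  ......
  ......
  ......
  ......
Step 6: 0 trees catch fire, 0 burn out
  ......
  ......
  ......
  ......
  ......

......
......
......
......
......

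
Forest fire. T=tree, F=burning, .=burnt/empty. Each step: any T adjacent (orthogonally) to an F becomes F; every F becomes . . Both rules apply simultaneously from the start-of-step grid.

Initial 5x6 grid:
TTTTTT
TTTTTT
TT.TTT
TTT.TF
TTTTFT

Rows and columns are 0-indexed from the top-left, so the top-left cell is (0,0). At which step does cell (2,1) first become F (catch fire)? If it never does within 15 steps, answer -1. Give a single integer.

Step 1: cell (2,1)='T' (+4 fires, +2 burnt)
Step 2: cell (2,1)='T' (+3 fires, +4 burnt)
Step 3: cell (2,1)='T' (+5 fires, +3 burnt)
Step 4: cell (2,1)='T' (+4 fires, +5 burnt)
Step 5: cell (2,1)='F' (+4 fires, +4 burnt)
  -> target ignites at step 5
Step 6: cell (2,1)='.' (+3 fires, +4 burnt)
Step 7: cell (2,1)='.' (+2 fires, +3 burnt)
Step 8: cell (2,1)='.' (+1 fires, +2 burnt)
Step 9: cell (2,1)='.' (+0 fires, +1 burnt)
  fire out at step 9

5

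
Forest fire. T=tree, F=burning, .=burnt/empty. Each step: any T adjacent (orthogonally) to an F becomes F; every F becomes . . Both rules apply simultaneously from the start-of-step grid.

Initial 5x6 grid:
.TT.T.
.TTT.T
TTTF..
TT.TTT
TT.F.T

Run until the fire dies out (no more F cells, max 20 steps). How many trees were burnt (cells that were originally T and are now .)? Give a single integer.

Answer: 16

Derivation:
Step 1: +3 fires, +2 burnt (F count now 3)
Step 2: +3 fires, +3 burnt (F count now 3)
Step 3: +5 fires, +3 burnt (F count now 5)
Step 4: +4 fires, +5 burnt (F count now 4)
Step 5: +1 fires, +4 burnt (F count now 1)
Step 6: +0 fires, +1 burnt (F count now 0)
Fire out after step 6
Initially T: 18, now '.': 28
Total burnt (originally-T cells now '.'): 16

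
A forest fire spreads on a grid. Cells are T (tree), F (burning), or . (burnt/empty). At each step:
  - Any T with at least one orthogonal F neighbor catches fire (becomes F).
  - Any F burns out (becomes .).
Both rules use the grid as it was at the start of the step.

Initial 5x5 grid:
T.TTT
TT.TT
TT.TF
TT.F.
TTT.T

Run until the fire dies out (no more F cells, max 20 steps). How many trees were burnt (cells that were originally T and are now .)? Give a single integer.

Step 1: +2 fires, +2 burnt (F count now 2)
Step 2: +2 fires, +2 burnt (F count now 2)
Step 3: +1 fires, +2 burnt (F count now 1)
Step 4: +1 fires, +1 burnt (F count now 1)
Step 5: +0 fires, +1 burnt (F count now 0)
Fire out after step 5
Initially T: 17, now '.': 14
Total burnt (originally-T cells now '.'): 6

Answer: 6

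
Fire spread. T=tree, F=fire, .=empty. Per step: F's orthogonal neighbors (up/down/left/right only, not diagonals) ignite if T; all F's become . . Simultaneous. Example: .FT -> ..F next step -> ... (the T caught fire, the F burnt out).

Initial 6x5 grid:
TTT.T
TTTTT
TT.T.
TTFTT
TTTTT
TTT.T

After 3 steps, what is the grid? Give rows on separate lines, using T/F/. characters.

Step 1: 3 trees catch fire, 1 burn out
  TTT.T
  TTTTT
  TT.T.
  TF.FT
  TTFTT
  TTT.T
Step 2: 7 trees catch fire, 3 burn out
  TTT.T
  TTTTT
  TF.F.
  F...F
  TF.FT
  TTF.T
Step 3: 6 trees catch fire, 7 burn out
  TTT.T
  TFTFT
  F....
  .....
  F...F
  TF..T

TTT.T
TFTFT
F....
.....
F...F
TF..T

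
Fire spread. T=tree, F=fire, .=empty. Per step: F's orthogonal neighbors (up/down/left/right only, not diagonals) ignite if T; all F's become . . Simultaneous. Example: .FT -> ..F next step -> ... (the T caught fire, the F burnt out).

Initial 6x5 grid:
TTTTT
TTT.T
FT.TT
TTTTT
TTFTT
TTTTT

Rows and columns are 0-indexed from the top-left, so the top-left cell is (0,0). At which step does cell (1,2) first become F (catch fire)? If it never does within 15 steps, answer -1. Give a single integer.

Step 1: cell (1,2)='T' (+7 fires, +2 burnt)
Step 2: cell (1,2)='T' (+8 fires, +7 burnt)
Step 3: cell (1,2)='F' (+6 fires, +8 burnt)
  -> target ignites at step 3
Step 4: cell (1,2)='.' (+2 fires, +6 burnt)
Step 5: cell (1,2)='.' (+2 fires, +2 burnt)
Step 6: cell (1,2)='.' (+1 fires, +2 burnt)
Step 7: cell (1,2)='.' (+0 fires, +1 burnt)
  fire out at step 7

3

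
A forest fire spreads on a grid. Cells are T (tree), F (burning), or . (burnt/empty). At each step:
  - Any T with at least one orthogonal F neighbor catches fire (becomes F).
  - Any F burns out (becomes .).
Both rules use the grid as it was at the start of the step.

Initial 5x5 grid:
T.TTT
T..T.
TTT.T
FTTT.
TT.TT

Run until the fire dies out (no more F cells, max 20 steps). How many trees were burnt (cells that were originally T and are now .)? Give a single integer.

Step 1: +3 fires, +1 burnt (F count now 3)
Step 2: +4 fires, +3 burnt (F count now 4)
Step 3: +3 fires, +4 burnt (F count now 3)
Step 4: +1 fires, +3 burnt (F count now 1)
Step 5: +1 fires, +1 burnt (F count now 1)
Step 6: +0 fires, +1 burnt (F count now 0)
Fire out after step 6
Initially T: 17, now '.': 20
Total burnt (originally-T cells now '.'): 12

Answer: 12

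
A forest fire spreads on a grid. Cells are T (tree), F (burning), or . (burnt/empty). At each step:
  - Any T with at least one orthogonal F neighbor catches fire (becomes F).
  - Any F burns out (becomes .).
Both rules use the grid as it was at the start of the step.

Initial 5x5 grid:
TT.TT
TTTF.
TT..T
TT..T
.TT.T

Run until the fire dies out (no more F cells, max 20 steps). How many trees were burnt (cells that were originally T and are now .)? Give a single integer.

Answer: 13

Derivation:
Step 1: +2 fires, +1 burnt (F count now 2)
Step 2: +2 fires, +2 burnt (F count now 2)
Step 3: +3 fires, +2 burnt (F count now 3)
Step 4: +3 fires, +3 burnt (F count now 3)
Step 5: +2 fires, +3 burnt (F count now 2)
Step 6: +1 fires, +2 burnt (F count now 1)
Step 7: +0 fires, +1 burnt (F count now 0)
Fire out after step 7
Initially T: 16, now '.': 22
Total burnt (originally-T cells now '.'): 13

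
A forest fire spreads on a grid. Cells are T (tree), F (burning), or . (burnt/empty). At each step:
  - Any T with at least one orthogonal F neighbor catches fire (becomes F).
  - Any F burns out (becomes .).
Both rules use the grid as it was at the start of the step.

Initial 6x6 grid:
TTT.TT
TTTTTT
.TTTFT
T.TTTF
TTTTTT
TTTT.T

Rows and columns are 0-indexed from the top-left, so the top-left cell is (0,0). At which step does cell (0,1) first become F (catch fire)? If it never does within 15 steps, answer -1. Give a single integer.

Step 1: cell (0,1)='T' (+5 fires, +2 burnt)
Step 2: cell (0,1)='T' (+7 fires, +5 burnt)
Step 3: cell (0,1)='T' (+5 fires, +7 burnt)
Step 4: cell (0,1)='T' (+4 fires, +5 burnt)
Step 5: cell (0,1)='F' (+4 fires, +4 burnt)
  -> target ignites at step 5
Step 6: cell (0,1)='.' (+3 fires, +4 burnt)
Step 7: cell (0,1)='.' (+2 fires, +3 burnt)
Step 8: cell (0,1)='.' (+0 fires, +2 burnt)
  fire out at step 8

5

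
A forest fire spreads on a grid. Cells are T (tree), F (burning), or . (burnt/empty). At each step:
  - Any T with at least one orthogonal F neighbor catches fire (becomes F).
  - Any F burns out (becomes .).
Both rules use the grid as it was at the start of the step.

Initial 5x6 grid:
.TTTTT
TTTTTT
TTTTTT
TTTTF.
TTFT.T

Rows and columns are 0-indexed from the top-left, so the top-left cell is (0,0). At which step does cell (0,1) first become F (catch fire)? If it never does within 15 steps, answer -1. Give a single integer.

Step 1: cell (0,1)='T' (+5 fires, +2 burnt)
Step 2: cell (0,1)='T' (+6 fires, +5 burnt)
Step 3: cell (0,1)='T' (+6 fires, +6 burnt)
Step 4: cell (0,1)='T' (+5 fires, +6 burnt)
Step 5: cell (0,1)='F' (+2 fires, +5 burnt)
  -> target ignites at step 5
Step 6: cell (0,1)='.' (+0 fires, +2 burnt)
  fire out at step 6

5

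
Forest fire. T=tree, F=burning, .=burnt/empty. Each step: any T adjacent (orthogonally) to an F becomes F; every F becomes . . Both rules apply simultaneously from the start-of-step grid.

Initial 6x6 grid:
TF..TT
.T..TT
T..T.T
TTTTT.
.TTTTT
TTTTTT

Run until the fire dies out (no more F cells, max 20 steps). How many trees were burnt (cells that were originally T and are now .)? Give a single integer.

Step 1: +2 fires, +1 burnt (F count now 2)
Step 2: +0 fires, +2 burnt (F count now 0)
Fire out after step 2
Initially T: 25, now '.': 13
Total burnt (originally-T cells now '.'): 2

Answer: 2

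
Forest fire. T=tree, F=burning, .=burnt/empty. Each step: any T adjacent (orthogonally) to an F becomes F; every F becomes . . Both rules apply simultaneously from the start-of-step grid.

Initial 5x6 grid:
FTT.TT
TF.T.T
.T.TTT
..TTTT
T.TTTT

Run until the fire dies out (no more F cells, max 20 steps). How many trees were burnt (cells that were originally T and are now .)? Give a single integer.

Step 1: +3 fires, +2 burnt (F count now 3)
Step 2: +1 fires, +3 burnt (F count now 1)
Step 3: +0 fires, +1 burnt (F count now 0)
Fire out after step 3
Initially T: 20, now '.': 14
Total burnt (originally-T cells now '.'): 4

Answer: 4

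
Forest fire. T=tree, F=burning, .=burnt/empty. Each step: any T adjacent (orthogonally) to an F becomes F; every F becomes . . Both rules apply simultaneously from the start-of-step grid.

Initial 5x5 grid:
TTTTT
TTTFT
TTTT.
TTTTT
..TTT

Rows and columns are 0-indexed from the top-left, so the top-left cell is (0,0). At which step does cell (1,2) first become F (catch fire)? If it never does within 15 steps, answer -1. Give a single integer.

Step 1: cell (1,2)='F' (+4 fires, +1 burnt)
  -> target ignites at step 1
Step 2: cell (1,2)='.' (+5 fires, +4 burnt)
Step 3: cell (1,2)='.' (+6 fires, +5 burnt)
Step 4: cell (1,2)='.' (+5 fires, +6 burnt)
Step 5: cell (1,2)='.' (+1 fires, +5 burnt)
Step 6: cell (1,2)='.' (+0 fires, +1 burnt)
  fire out at step 6

1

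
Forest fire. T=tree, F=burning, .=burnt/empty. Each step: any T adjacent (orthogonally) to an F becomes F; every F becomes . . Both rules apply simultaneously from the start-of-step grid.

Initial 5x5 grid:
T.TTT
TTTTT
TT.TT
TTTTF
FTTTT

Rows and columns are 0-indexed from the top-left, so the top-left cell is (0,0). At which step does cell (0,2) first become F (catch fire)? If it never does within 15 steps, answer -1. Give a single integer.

Step 1: cell (0,2)='T' (+5 fires, +2 burnt)
Step 2: cell (0,2)='T' (+7 fires, +5 burnt)
Step 3: cell (0,2)='T' (+4 fires, +7 burnt)
Step 4: cell (0,2)='T' (+4 fires, +4 burnt)
Step 5: cell (0,2)='F' (+1 fires, +4 burnt)
  -> target ignites at step 5
Step 6: cell (0,2)='.' (+0 fires, +1 burnt)
  fire out at step 6

5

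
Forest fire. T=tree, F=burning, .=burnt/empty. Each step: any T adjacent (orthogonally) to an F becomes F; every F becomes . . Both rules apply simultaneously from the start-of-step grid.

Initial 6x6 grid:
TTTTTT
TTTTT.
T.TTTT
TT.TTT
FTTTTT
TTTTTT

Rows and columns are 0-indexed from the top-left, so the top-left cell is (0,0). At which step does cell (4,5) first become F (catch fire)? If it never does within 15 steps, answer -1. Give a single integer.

Step 1: cell (4,5)='T' (+3 fires, +1 burnt)
Step 2: cell (4,5)='T' (+4 fires, +3 burnt)
Step 3: cell (4,5)='T' (+3 fires, +4 burnt)
Step 4: cell (4,5)='T' (+5 fires, +3 burnt)
Step 5: cell (4,5)='F' (+6 fires, +5 burnt)
  -> target ignites at step 5
Step 6: cell (4,5)='.' (+6 fires, +6 burnt)
Step 7: cell (4,5)='.' (+3 fires, +6 burnt)
Step 8: cell (4,5)='.' (+1 fires, +3 burnt)
Step 9: cell (4,5)='.' (+1 fires, +1 burnt)
Step 10: cell (4,5)='.' (+0 fires, +1 burnt)
  fire out at step 10

5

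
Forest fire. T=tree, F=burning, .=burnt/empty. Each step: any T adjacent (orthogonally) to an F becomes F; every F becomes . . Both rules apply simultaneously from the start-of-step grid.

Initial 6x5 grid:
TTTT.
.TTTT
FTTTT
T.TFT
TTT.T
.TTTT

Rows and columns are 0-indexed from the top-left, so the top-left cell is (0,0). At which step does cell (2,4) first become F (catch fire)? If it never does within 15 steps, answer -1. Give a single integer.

Step 1: cell (2,4)='T' (+5 fires, +2 burnt)
Step 2: cell (2,4)='F' (+7 fires, +5 burnt)
  -> target ignites at step 2
Step 3: cell (2,4)='.' (+7 fires, +7 burnt)
Step 4: cell (2,4)='.' (+4 fires, +7 burnt)
Step 5: cell (2,4)='.' (+0 fires, +4 burnt)
  fire out at step 5

2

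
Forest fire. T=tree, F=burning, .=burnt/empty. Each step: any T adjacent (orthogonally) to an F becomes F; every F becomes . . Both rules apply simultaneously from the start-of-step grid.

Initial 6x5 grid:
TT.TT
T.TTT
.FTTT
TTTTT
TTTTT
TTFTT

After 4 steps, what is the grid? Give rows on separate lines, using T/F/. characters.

Step 1: 5 trees catch fire, 2 burn out
  TT.TT
  T.TTT
  ..FTT
  TFTTT
  TTFTT
  TF.FT
Step 2: 8 trees catch fire, 5 burn out
  TT.TT
  T.FTT
  ...FT
  F.FTT
  TF.FT
  F...F
Step 3: 5 trees catch fire, 8 burn out
  TT.TT
  T..FT
  ....F
  ...FT
  F...F
  .....
Step 4: 3 trees catch fire, 5 burn out
  TT.FT
  T...F
  .....
  ....F
  .....
  .....

TT.FT
T...F
.....
....F
.....
.....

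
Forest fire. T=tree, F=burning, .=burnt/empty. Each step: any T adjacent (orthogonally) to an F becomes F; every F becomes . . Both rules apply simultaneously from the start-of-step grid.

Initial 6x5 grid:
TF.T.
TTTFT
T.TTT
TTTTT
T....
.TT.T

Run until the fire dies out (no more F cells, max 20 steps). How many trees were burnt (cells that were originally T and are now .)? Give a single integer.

Step 1: +6 fires, +2 burnt (F count now 6)
Step 2: +4 fires, +6 burnt (F count now 4)
Step 3: +3 fires, +4 burnt (F count now 3)
Step 4: +2 fires, +3 burnt (F count now 2)
Step 5: +1 fires, +2 burnt (F count now 1)
Step 6: +0 fires, +1 burnt (F count now 0)
Fire out after step 6
Initially T: 19, now '.': 27
Total burnt (originally-T cells now '.'): 16

Answer: 16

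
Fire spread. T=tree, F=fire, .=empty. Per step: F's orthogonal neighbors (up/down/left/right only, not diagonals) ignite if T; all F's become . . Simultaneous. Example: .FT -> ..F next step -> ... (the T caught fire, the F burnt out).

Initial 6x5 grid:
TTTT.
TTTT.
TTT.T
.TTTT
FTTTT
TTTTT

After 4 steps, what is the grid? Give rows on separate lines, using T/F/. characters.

Step 1: 2 trees catch fire, 1 burn out
  TTTT.
  TTTT.
  TTT.T
  .TTTT
  .FTTT
  FTTTT
Step 2: 3 trees catch fire, 2 burn out
  TTTT.
  TTTT.
  TTT.T
  .FTTT
  ..FTT
  .FTTT
Step 3: 4 trees catch fire, 3 burn out
  TTTT.
  TTTT.
  TFT.T
  ..FTT
  ...FT
  ..FTT
Step 4: 6 trees catch fire, 4 burn out
  TTTT.
  TFTT.
  F.F.T
  ...FT
  ....F
  ...FT

TTTT.
TFTT.
F.F.T
...FT
....F
...FT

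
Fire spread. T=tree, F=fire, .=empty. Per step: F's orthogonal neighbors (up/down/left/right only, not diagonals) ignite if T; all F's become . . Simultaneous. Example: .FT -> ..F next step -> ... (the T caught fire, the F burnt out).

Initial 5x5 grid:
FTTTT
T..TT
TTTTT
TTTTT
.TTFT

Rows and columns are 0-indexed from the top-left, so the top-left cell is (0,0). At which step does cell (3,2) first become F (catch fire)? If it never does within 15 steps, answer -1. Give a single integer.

Step 1: cell (3,2)='T' (+5 fires, +2 burnt)
Step 2: cell (3,2)='F' (+6 fires, +5 burnt)
  -> target ignites at step 2
Step 3: cell (3,2)='.' (+7 fires, +6 burnt)
Step 4: cell (3,2)='.' (+2 fires, +7 burnt)
Step 5: cell (3,2)='.' (+0 fires, +2 burnt)
  fire out at step 5

2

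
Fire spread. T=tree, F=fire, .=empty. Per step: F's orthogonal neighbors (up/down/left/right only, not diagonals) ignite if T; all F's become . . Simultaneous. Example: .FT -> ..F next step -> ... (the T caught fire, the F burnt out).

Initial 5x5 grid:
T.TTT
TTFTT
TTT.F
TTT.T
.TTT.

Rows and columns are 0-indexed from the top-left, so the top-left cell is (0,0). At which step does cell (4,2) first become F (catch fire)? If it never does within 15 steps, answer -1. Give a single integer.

Step 1: cell (4,2)='T' (+6 fires, +2 burnt)
Step 2: cell (4,2)='T' (+5 fires, +6 burnt)
Step 3: cell (4,2)='F' (+4 fires, +5 burnt)
  -> target ignites at step 3
Step 4: cell (4,2)='.' (+3 fires, +4 burnt)
Step 5: cell (4,2)='.' (+0 fires, +3 burnt)
  fire out at step 5

3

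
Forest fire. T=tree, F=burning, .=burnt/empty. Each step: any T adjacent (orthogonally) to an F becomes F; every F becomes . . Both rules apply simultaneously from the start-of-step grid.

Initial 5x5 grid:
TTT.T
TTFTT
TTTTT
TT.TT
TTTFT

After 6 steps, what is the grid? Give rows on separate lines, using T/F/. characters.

Step 1: 7 trees catch fire, 2 burn out
  TTF.T
  TF.FT
  TTFTT
  TT.FT
  TTF.F
Step 2: 7 trees catch fire, 7 burn out
  TF..T
  F...F
  TF.FT
  TT..F
  TF...
Step 3: 6 trees catch fire, 7 burn out
  F...F
  .....
  F...F
  TF...
  F....
Step 4: 1 trees catch fire, 6 burn out
  .....
  .....
  .....
  F....
  .....
Step 5: 0 trees catch fire, 1 burn out
  .....
  .....
  .....
  .....
  .....
Step 6: 0 trees catch fire, 0 burn out
  .....
  .....
  .....
  .....
  .....

.....
.....
.....
.....
.....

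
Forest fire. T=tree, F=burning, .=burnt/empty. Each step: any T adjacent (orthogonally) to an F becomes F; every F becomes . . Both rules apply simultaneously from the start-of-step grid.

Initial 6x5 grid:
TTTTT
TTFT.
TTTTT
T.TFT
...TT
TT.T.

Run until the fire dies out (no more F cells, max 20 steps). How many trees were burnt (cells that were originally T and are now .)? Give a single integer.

Answer: 19

Derivation:
Step 1: +8 fires, +2 burnt (F count now 8)
Step 2: +7 fires, +8 burnt (F count now 7)
Step 3: +3 fires, +7 burnt (F count now 3)
Step 4: +1 fires, +3 burnt (F count now 1)
Step 5: +0 fires, +1 burnt (F count now 0)
Fire out after step 5
Initially T: 21, now '.': 28
Total burnt (originally-T cells now '.'): 19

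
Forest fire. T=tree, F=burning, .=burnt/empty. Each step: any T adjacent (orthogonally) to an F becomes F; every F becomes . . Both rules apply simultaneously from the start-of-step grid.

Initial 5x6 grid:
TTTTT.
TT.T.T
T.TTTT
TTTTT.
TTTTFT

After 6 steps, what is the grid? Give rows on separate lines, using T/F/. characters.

Step 1: 3 trees catch fire, 1 burn out
  TTTTT.
  TT.T.T
  T.TTTT
  TTTTF.
  TTTF.F
Step 2: 3 trees catch fire, 3 burn out
  TTTTT.
  TT.T.T
  T.TTFT
  TTTF..
  TTF...
Step 3: 4 trees catch fire, 3 burn out
  TTTTT.
  TT.T.T
  T.TF.F
  TTF...
  TF....
Step 4: 5 trees catch fire, 4 burn out
  TTTTT.
  TT.F.F
  T.F...
  TF....
  F.....
Step 5: 2 trees catch fire, 5 burn out
  TTTFT.
  TT....
  T.....
  F.....
  ......
Step 6: 3 trees catch fire, 2 burn out
  TTF.F.
  TT....
  F.....
  ......
  ......

TTF.F.
TT....
F.....
......
......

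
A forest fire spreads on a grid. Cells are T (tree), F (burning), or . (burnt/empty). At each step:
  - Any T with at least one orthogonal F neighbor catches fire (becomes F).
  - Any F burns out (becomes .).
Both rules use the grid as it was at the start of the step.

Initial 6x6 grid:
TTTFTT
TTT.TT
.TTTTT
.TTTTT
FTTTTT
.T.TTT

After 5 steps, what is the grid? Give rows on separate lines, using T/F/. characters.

Step 1: 3 trees catch fire, 2 burn out
  TTF.FT
  TTT.TT
  .TTTTT
  .TTTTT
  .FTTTT
  .T.TTT
Step 2: 7 trees catch fire, 3 burn out
  TF...F
  TTF.FT
  .TTTTT
  .FTTTT
  ..FTTT
  .F.TTT
Step 3: 8 trees catch fire, 7 burn out
  F.....
  TF...F
  .FFTFT
  ..FTTT
  ...FTT
  ...TTT
Step 4: 7 trees catch fire, 8 burn out
  ......
  F.....
  ...F.F
  ...FFT
  ....FT
  ...FTT
Step 5: 3 trees catch fire, 7 burn out
  ......
  ......
  ......
  .....F
  .....F
  ....FT

......
......
......
.....F
.....F
....FT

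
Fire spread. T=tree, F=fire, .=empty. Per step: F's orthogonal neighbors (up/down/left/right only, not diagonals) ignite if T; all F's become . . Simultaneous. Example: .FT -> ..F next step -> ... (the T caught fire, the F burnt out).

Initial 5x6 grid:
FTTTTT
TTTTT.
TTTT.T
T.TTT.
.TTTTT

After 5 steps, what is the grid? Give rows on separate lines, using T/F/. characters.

Step 1: 2 trees catch fire, 1 burn out
  .FTTTT
  FTTTT.
  TTTT.T
  T.TTT.
  .TTTTT
Step 2: 3 trees catch fire, 2 burn out
  ..FTTT
  .FTTT.
  FTTT.T
  T.TTT.
  .TTTTT
Step 3: 4 trees catch fire, 3 burn out
  ...FTT
  ..FTT.
  .FTT.T
  F.TTT.
  .TTTTT
Step 4: 3 trees catch fire, 4 burn out
  ....FT
  ...FT.
  ..FT.T
  ..TTT.
  .TTTTT
Step 5: 4 trees catch fire, 3 burn out
  .....F
  ....F.
  ...F.T
  ..FTT.
  .TTTTT

.....F
....F.
...F.T
..FTT.
.TTTTT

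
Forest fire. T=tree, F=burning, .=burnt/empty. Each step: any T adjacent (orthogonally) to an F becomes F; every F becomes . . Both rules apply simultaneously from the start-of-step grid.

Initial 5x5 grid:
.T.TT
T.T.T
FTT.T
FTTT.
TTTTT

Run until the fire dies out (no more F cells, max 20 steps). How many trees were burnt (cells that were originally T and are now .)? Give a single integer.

Answer: 12

Derivation:
Step 1: +4 fires, +2 burnt (F count now 4)
Step 2: +3 fires, +4 burnt (F count now 3)
Step 3: +3 fires, +3 burnt (F count now 3)
Step 4: +1 fires, +3 burnt (F count now 1)
Step 5: +1 fires, +1 burnt (F count now 1)
Step 6: +0 fires, +1 burnt (F count now 0)
Fire out after step 6
Initially T: 17, now '.': 20
Total burnt (originally-T cells now '.'): 12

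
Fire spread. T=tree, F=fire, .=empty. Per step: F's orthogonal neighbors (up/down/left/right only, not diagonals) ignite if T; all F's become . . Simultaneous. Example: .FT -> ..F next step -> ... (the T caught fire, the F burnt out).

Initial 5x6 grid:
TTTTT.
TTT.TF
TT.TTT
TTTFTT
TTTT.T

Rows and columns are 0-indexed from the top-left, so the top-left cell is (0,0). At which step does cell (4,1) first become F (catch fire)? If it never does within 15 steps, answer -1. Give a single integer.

Step 1: cell (4,1)='T' (+6 fires, +2 burnt)
Step 2: cell (4,1)='T' (+5 fires, +6 burnt)
Step 3: cell (4,1)='F' (+5 fires, +5 burnt)
  -> target ignites at step 3
Step 4: cell (4,1)='.' (+4 fires, +5 burnt)
Step 5: cell (4,1)='.' (+3 fires, +4 burnt)
Step 6: cell (4,1)='.' (+1 fires, +3 burnt)
Step 7: cell (4,1)='.' (+0 fires, +1 burnt)
  fire out at step 7

3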